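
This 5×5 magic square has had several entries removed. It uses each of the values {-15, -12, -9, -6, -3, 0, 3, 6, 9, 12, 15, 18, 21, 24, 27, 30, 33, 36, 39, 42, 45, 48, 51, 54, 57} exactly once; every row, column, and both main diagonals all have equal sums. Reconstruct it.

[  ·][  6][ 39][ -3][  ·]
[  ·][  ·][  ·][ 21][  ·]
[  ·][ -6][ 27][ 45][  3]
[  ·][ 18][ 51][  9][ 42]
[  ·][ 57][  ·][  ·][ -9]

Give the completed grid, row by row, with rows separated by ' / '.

The 25 entries sum to 525, so each line sums to 525/5 = 105.
Row 3 must total 105; the given cells sum to 69, so (3,1) = 36.
From row 4, 105 − (18 + 51 + 9 + 42) gives (4,1) = -15.
From column 2, 105 − (6 + (-6) + 18 + 57) gives (2,2) = 30.
Column 4 must total 105; the given cells sum to 72, so (5,4) = 33.
The remaining cell in main diagonal is (1,1) = 105 − 57 = 48.
Row 1 must total 105; the given cells sum to 90, so (1,5) = 15.
Column 5 needs 105; the known cells sum to 51, so (2,5) = 54.
The remaining cell in anti-diagonal is (5,1) = 105 − 81 = 24.
Row 5: 24 + 57 + 33 + (-9) + ? = 105, so (5,3) = 0.
Column 1: 48 + 36 + (-15) + 24 + ? = 105, so (2,1) = 12.
The remaining cell in column 3 is (2,3) = 105 − 117 = -12.

48 6 39 -3 15 / 12 30 -12 21 54 / 36 -6 27 45 3 / -15 18 51 9 42 / 24 57 0 33 -9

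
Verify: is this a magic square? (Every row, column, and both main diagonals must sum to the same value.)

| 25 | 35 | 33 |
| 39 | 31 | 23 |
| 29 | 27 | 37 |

Row 1: 25 + 35 + 33 = 93.
Row 2: 39 + 31 + 23 = 93.
Row 3: 29 + 27 + 37 = 93.
Column 1: 25 + 39 + 29 = 93.
Column 2: 35 + 31 + 27 = 93.
Column 3: 33 + 23 + 37 = 93.
Main diagonal: 25 + 31 + 37 = 93.
Anti-diagonal: 33 + 31 + 29 = 93.
All lines sum to 93.

Yes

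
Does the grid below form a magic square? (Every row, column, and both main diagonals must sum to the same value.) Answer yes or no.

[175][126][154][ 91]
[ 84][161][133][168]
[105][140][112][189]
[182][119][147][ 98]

Row 1: 175 + 126 + 154 + 91 = 546.
Row 2: 84 + 161 + 133 + 168 = 546.
Row 3: 105 + 140 + 112 + 189 = 546.
Row 4: 182 + 119 + 147 + 98 = 546.
Column 1: 175 + 84 + 105 + 182 = 546.
Column 2: 126 + 161 + 140 + 119 = 546.
Column 3: 154 + 133 + 112 + 147 = 546.
Column 4: 91 + 168 + 189 + 98 = 546.
Main diagonal: 175 + 161 + 112 + 98 = 546.
Anti-diagonal: 91 + 133 + 140 + 182 = 546.
All lines sum to 546.

Yes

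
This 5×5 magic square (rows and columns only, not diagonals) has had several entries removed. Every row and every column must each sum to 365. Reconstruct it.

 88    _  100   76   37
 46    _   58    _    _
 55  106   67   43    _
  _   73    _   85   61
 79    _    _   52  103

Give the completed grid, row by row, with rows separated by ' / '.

88 64 100 76 37 / 46 82 58 109 70 / 55 106 67 43 94 / 97 73 49 85 61 / 79 40 91 52 103

Row 1 must total 365; the given cells sum to 301, so (1,2) = 64.
Using row 3: 55 + 106 + 67 + 43 + ? → (3,5) = 365 − 271 = 94.
Using column 1: 88 + 46 + 55 + 79 + ? → (4,1) = 365 − 268 = 97.
The remaining cell in column 4 is (2,4) = 365 − 256 = 109.
Column 5 must total 365; the given cells sum to 295, so (2,5) = 70.
The remaining cell in row 2 is (2,2) = 365 − 283 = 82.
Using row 4: 97 + 73 + 85 + 61 + ? → (4,3) = 365 − 316 = 49.
Column 2: 64 + 82 + 106 + 73 + ? = 365, so (5,2) = 40.
From column 3, 365 − (100 + 58 + 67 + 49) gives (5,3) = 91.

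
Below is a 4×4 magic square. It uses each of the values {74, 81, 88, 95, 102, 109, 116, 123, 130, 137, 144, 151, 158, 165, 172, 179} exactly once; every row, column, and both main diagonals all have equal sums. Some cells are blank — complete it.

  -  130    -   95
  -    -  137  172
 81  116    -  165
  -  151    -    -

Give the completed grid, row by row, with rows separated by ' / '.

179 130 102 95 / 88 109 137 172 / 81 116 144 165 / 158 151 123 74

The 16 entries sum to 2024, so each line sums to 2024/4 = 506.
Row 3 needs 506; the known cells sum to 362, so (3,3) = 144.
The remaining cell in column 2 is (2,2) = 506 − 397 = 109.
Column 4: 95 + 172 + 165 + ? = 506, so (4,4) = 74.
The remaining cell in main diagonal is (1,1) = 506 − 327 = 179.
From anti-diagonal, 506 − (95 + 137 + 116) gives (4,1) = 158.
Using row 1: 179 + 130 + 95 + ? → (1,3) = 506 − 404 = 102.
The remaining cell in row 2 is (2,1) = 506 − 418 = 88.
The remaining cell in row 4 is (4,3) = 506 − 383 = 123.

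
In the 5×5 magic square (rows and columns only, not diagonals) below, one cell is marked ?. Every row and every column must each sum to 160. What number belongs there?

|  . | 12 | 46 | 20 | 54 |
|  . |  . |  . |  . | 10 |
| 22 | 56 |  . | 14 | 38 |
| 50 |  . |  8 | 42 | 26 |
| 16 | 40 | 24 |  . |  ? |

Using row 1: 12 + 46 + 20 + 54 + ? → (1,1) = 160 − 132 = 28.
From row 3, 160 − (22 + 56 + 14 + 38) gives (3,3) = 30.
Row 4 needs 160; the known cells sum to 126, so (4,2) = 34.
From column 1, 160 − (28 + 22 + 50 + 16) gives (2,1) = 44.
Column 2 needs 160; the known cells sum to 142, so (2,2) = 18.
Using column 3: 46 + 30 + 8 + 24 + ? → (2,3) = 160 − 108 = 52.
From column 5, 160 − (54 + 10 + 38 + 26) gives (5,5) = 32.

32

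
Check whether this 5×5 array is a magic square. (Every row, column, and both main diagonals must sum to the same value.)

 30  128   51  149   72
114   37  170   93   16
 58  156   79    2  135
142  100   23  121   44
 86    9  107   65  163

Yes

Row 1: 30 + 128 + 51 + 149 + 72 = 430.
Row 2: 114 + 37 + 170 + 93 + 16 = 430.
Row 3: 58 + 156 + 79 + 2 + 135 = 430.
Row 4: 142 + 100 + 23 + 121 + 44 = 430.
Row 5: 86 + 9 + 107 + 65 + 163 = 430.
Column 1: 30 + 114 + 58 + 142 + 86 = 430.
Column 2: 128 + 37 + 156 + 100 + 9 = 430.
Column 3: 51 + 170 + 79 + 23 + 107 = 430.
Column 4: 149 + 93 + 2 + 121 + 65 = 430.
Column 5: 72 + 16 + 135 + 44 + 163 = 430.
Main diagonal: 30 + 37 + 79 + 121 + 163 = 430.
Anti-diagonal: 72 + 93 + 79 + 100 + 86 = 430.
All lines sum to 430.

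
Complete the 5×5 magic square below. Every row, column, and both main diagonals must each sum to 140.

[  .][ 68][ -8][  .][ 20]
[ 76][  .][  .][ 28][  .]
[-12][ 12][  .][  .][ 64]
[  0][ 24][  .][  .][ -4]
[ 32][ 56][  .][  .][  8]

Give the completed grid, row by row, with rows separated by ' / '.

44 68 -8 16 20 / 76 -20 4 28 52 / -12 12 36 40 64 / 0 24 48 72 -4 / 32 56 60 -16 8

From column 1, 140 − (76 + (-12) + 0 + 32) gives (1,1) = 44.
Column 2: 68 + 12 + 24 + 56 + ? = 140, so (2,2) = -20.
Column 5: 20 + 64 + (-4) + 8 + ? = 140, so (2,5) = 52.
Anti-diagonal: 20 + 28 + 24 + 32 + ? = 140, so (3,3) = 36.
From row 1, 140 − (44 + 68 + (-8) + 20) gives (1,4) = 16.
Using row 2: 76 + (-20) + 28 + 52 + ? → (2,3) = 140 − 136 = 4.
From row 3, 140 − (-12 + 12 + 36 + 64) gives (3,4) = 40.
Main diagonal needs 140; the known cells sum to 68, so (4,4) = 72.
The remaining cell in row 4 is (4,3) = 140 − 92 = 48.
Column 3: -8 + 4 + 36 + 48 + ? = 140, so (5,3) = 60.
The remaining cell in column 4 is (5,4) = 140 − 156 = -16.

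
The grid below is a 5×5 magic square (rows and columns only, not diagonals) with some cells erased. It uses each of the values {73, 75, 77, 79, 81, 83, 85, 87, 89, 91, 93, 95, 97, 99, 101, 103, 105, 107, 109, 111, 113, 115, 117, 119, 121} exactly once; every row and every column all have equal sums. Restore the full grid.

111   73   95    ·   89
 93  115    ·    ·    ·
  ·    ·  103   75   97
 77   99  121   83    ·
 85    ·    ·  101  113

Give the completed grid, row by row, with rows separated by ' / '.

The 25 entries sum to 2425, so each line sums to 2425/5 = 485.
Row 1 needs 485; the known cells sum to 368, so (1,4) = 117.
Row 4 needs 485; the known cells sum to 380, so (4,5) = 105.
Column 1 must total 485; the given cells sum to 366, so (3,1) = 119.
Column 4: 117 + 75 + 83 + 101 + ? = 485, so (2,4) = 109.
Column 5 must total 485; the given cells sum to 404, so (2,5) = 81.
Row 2 must total 485; the given cells sum to 398, so (2,3) = 87.
Row 3 needs 485; the known cells sum to 394, so (3,2) = 91.
Column 2: 73 + 115 + 91 + 99 + ? = 485, so (5,2) = 107.
Using column 3: 95 + 87 + 103 + 121 + ? → (5,3) = 485 − 406 = 79.

111 73 95 117 89 / 93 115 87 109 81 / 119 91 103 75 97 / 77 99 121 83 105 / 85 107 79 101 113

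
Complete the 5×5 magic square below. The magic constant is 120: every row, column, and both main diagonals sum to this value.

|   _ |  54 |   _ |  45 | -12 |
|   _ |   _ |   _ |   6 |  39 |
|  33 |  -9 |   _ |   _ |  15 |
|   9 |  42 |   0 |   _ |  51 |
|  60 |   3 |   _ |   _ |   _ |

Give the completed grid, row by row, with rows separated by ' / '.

21 54 12 45 -12 / -3 30 48 6 39 / 33 -9 24 57 15 / 9 42 0 18 51 / 60 3 36 -6 27

Using row 4: 9 + 42 + 0 + 51 + ? → (4,4) = 120 − 102 = 18.
Column 2 needs 120; the known cells sum to 90, so (2,2) = 30.
From column 5, 120 − (-12 + 39 + 15 + 51) gives (5,5) = 27.
Anti-diagonal needs 120; the known cells sum to 96, so (3,3) = 24.
Row 3 must total 120; the given cells sum to 63, so (3,4) = 57.
Column 4 must total 120; the given cells sum to 126, so (5,4) = -6.
Using main diagonal: 30 + 24 + 18 + 27 + ? → (1,1) = 120 − 99 = 21.
Using row 1: 21 + 54 + 45 + (-12) + ? → (1,3) = 120 − 108 = 12.
Row 5 must total 120; the given cells sum to 84, so (5,3) = 36.
Column 1: 21 + 33 + 9 + 60 + ? = 120, so (2,1) = -3.
Column 3 needs 120; the known cells sum to 72, so (2,3) = 48.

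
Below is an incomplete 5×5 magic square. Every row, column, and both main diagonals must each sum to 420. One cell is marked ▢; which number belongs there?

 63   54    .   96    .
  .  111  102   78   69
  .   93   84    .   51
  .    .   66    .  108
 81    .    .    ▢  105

From row 2, 420 − (111 + 102 + 78 + 69) gives (2,1) = 60.
Using column 5: 69 + 51 + 108 + 105 + ? → (1,5) = 420 − 333 = 87.
From main diagonal, 420 − (63 + 111 + 84 + 105) gives (4,4) = 57.
Anti-diagonal must total 420; the given cells sum to 330, so (4,2) = 90.
The remaining cell in row 1 is (1,3) = 420 − 300 = 120.
Row 4 must total 420; the given cells sum to 321, so (4,1) = 99.
Column 1 must total 420; the given cells sum to 303, so (3,1) = 117.
Column 2: 54 + 111 + 93 + 90 + ? = 420, so (5,2) = 72.
Column 3: 120 + 102 + 84 + 66 + ? = 420, so (5,3) = 48.
From row 3, 420 − (117 + 93 + 84 + 51) gives (3,4) = 75.
Row 5 must total 420; the given cells sum to 306, so (5,4) = 114.

114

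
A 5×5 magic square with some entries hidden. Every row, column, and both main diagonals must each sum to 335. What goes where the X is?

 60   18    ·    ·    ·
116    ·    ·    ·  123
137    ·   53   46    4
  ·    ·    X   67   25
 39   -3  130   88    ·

Row 3 needs 335; the known cells sum to 240, so (3,2) = 95.
From row 5, 335 − (39 + (-3) + 130 + 88) gives (5,5) = 81.
Column 1 needs 335; the known cells sum to 352, so (4,1) = -17.
Using column 5: 123 + 4 + 25 + 81 + ? → (1,5) = 335 − 233 = 102.
Main diagonal needs 335; the known cells sum to 261, so (2,2) = 74.
Column 2: 18 + 74 + 95 + (-3) + ? = 335, so (4,2) = 151.
Using anti-diagonal: 102 + 53 + 151 + 39 + ? → (2,4) = 335 − 345 = -10.
Row 2 must total 335; the given cells sum to 303, so (2,3) = 32.
From row 4, 335 − (-17 + 151 + 67 + 25) gives (4,3) = 109.

109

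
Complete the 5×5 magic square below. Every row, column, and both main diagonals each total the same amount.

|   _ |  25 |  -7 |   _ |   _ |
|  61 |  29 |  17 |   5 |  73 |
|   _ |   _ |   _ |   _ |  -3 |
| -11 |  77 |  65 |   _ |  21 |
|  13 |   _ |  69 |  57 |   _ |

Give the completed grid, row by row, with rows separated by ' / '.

37 25 -7 81 49 / 61 29 17 5 73 / 85 53 41 9 -3 / -11 77 65 33 21 / 13 1 69 57 45

Row 2 is already complete: 61 + 29 + 17 + 5 + 73 = 185, so that is the magic constant.
From row 4, 185 − (-11 + 77 + 65 + 21) gives (4,4) = 33.
Column 3 needs 185; the known cells sum to 144, so (3,3) = 41.
Using anti-diagonal: 5 + 41 + 77 + 13 + ? → (1,5) = 185 − 136 = 49.
Using column 5: 49 + 73 + (-3) + 21 + ? → (5,5) = 185 − 140 = 45.
The remaining cell in main diagonal is (1,1) = 185 − 148 = 37.
The remaining cell in row 1 is (1,4) = 185 − 104 = 81.
Row 5 must total 185; the given cells sum to 184, so (5,2) = 1.
The remaining cell in column 1 is (3,1) = 185 − 100 = 85.
Using column 2: 25 + 29 + 77 + 1 + ? → (3,2) = 185 − 132 = 53.
The remaining cell in column 4 is (3,4) = 185 − 176 = 9.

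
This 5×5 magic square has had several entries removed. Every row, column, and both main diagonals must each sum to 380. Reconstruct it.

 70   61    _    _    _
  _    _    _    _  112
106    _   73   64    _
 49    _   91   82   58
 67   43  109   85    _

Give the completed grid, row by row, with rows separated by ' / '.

The remaining cell in row 4 is (4,2) = 380 − 280 = 100.
Row 5 must total 380; the given cells sum to 304, so (5,5) = 76.
Column 1 needs 380; the known cells sum to 292, so (2,1) = 88.
Main diagonal: 70 + 73 + 82 + 76 + ? = 380, so (2,2) = 79.
Column 2 needs 380; the known cells sum to 283, so (3,2) = 97.
Using row 3: 106 + 97 + 73 + 64 + ? → (3,5) = 380 − 340 = 40.
From column 5, 380 − (112 + 40 + 58 + 76) gives (1,5) = 94.
From anti-diagonal, 380 − (94 + 73 + 100 + 67) gives (2,4) = 46.
Row 2 must total 380; the given cells sum to 325, so (2,3) = 55.
Column 3: 55 + 73 + 91 + 109 + ? = 380, so (1,3) = 52.
Column 4 must total 380; the given cells sum to 277, so (1,4) = 103.

70 61 52 103 94 / 88 79 55 46 112 / 106 97 73 64 40 / 49 100 91 82 58 / 67 43 109 85 76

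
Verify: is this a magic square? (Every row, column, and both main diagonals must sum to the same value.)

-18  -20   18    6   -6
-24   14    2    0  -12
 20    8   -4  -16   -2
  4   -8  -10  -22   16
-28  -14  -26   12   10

Row 1: -18 + (-20) + 18 + 6 + (-6) = -20.
Row 2: -24 + 14 + 2 + 0 + (-12) = -20.
Row 3: 20 + 8 + (-4) + (-16) + (-2) = 6.
Row 4: 4 + (-8) + (-10) + (-22) + 16 = -20.
Row 5: -28 + (-14) + (-26) + 12 + 10 = -46.
Column 1: -18 + (-24) + 20 + 4 + (-28) = -46.
Column 2: -20 + 14 + 8 + (-8) + (-14) = -20.
Column 3: 18 + 2 + (-4) + (-10) + (-26) = -20.
Column 4: 6 + 0 + (-16) + (-22) + 12 = -20.
Column 5: -6 + (-12) + (-2) + 16 + 10 = 6.
Main diagonal: -18 + 14 + (-4) + (-22) + 10 = -20.
Anti-diagonal: -6 + 0 + (-4) + (-8) + (-28) = -46.

No — column 5 sums to 6 but main diagonal sums to -20.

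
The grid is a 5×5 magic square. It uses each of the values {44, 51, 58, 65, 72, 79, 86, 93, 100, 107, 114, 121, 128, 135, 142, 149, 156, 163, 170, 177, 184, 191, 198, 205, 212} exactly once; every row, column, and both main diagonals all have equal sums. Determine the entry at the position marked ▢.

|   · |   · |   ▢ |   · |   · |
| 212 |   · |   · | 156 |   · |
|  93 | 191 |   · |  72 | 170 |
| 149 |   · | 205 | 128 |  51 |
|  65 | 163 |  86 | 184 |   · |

177

The 25 entries sum to 3200, so each line sums to 3200/5 = 640.
The remaining cell in row 3 is (3,3) = 640 − 526 = 114.
Row 4 must total 640; the given cells sum to 533, so (4,2) = 107.
The remaining cell in row 5 is (5,5) = 640 − 498 = 142.
From column 1, 640 − (212 + 93 + 149 + 65) gives (1,1) = 121.
The remaining cell in column 4 is (1,4) = 640 − 540 = 100.
From main diagonal, 640 − (121 + 114 + 128 + 142) gives (2,2) = 135.
Anti-diagonal: 156 + 114 + 107 + 65 + ? = 640, so (1,5) = 198.
Column 2: 135 + 191 + 107 + 163 + ? = 640, so (1,2) = 44.
The remaining cell in column 5 is (2,5) = 640 − 561 = 79.
Row 1: 121 + 44 + 100 + 198 + ? = 640, so (1,3) = 177.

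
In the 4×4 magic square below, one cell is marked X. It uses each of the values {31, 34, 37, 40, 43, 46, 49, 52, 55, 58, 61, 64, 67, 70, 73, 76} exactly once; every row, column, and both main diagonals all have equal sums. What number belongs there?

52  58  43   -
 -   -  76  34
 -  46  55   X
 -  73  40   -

The 16 entries sum to 856, so each line sums to 856/4 = 214.
Row 1 must total 214; the given cells sum to 153, so (1,4) = 61.
Column 2 must total 214; the given cells sum to 177, so (2,2) = 37.
Main diagonal needs 214; the known cells sum to 144, so (4,4) = 70.
Anti-diagonal must total 214; the given cells sum to 183, so (4,1) = 31.
From row 2, 214 − (37 + 76 + 34) gives (2,1) = 67.
The remaining cell in column 1 is (3,1) = 214 − 150 = 64.
From column 4, 214 − (61 + 34 + 70) gives (3,4) = 49.

49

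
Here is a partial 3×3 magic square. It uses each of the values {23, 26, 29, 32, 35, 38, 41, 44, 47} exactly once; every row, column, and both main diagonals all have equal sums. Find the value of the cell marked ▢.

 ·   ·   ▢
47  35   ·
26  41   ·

The 9 entries sum to 315, so each line sums to 315/3 = 105.
Row 2: 47 + 35 + ? = 105, so (2,3) = 23.
Row 3: 26 + 41 + ? = 105, so (3,3) = 38.
Column 1 needs 105; the known cells sum to 73, so (1,1) = 32.
Using column 2: 35 + 41 + ? → (1,2) = 105 − 76 = 29.
Column 3 must total 105; the given cells sum to 61, so (1,3) = 44.

44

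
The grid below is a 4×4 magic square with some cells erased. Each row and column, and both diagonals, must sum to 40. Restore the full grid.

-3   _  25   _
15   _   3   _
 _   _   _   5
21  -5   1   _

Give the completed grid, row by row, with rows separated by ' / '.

-3 19 25 -1 / 15 9 3 13 / 7 17 11 5 / 21 -5 1 23

From row 4, 40 − (21 + (-5) + 1) gives (4,4) = 23.
Column 1 must total 40; the given cells sum to 33, so (3,1) = 7.
From column 3, 40 − (25 + 3 + 1) gives (3,3) = 11.
Main diagonal must total 40; the given cells sum to 31, so (2,2) = 9.
Row 2: 15 + 9 + 3 + ? = 40, so (2,4) = 13.
Row 3 must total 40; the given cells sum to 23, so (3,2) = 17.
Column 2 needs 40; the known cells sum to 21, so (1,2) = 19.
Column 4 needs 40; the known cells sum to 41, so (1,4) = -1.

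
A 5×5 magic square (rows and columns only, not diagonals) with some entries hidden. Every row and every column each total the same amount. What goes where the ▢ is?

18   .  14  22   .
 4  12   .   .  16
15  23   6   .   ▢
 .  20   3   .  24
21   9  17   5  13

Row 5 is complete and sums to 65; that is the magic constant.
From column 1, 65 − (18 + 4 + 15 + 21) gives (4,1) = 7.
Using column 2: 12 + 23 + 20 + 9 + ? → (1,2) = 65 − 64 = 1.
Column 3 needs 65; the known cells sum to 40, so (2,3) = 25.
Row 1 must total 65; the given cells sum to 55, so (1,5) = 10.
From row 2, 65 − (4 + 12 + 25 + 16) gives (2,4) = 8.
From row 4, 65 − (7 + 20 + 3 + 24) gives (4,4) = 11.
The remaining cell in column 4 is (3,4) = 65 − 46 = 19.
The remaining cell in column 5 is (3,5) = 65 − 63 = 2.

2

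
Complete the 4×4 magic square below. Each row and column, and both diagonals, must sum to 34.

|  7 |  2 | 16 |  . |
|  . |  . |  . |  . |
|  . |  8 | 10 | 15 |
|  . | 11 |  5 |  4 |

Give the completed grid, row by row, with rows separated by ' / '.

7 2 16 9 / 12 13 3 6 / 1 8 10 15 / 14 11 5 4

The remaining cell in row 1 is (1,4) = 34 − 25 = 9.
From row 3, 34 − (8 + 10 + 15) gives (3,1) = 1.
From row 4, 34 − (11 + 5 + 4) gives (4,1) = 14.
Using column 1: 7 + 1 + 14 + ? → (2,1) = 34 − 22 = 12.
Column 2 must total 34; the given cells sum to 21, so (2,2) = 13.
From column 3, 34 − (16 + 10 + 5) gives (2,3) = 3.
From column 4, 34 − (9 + 15 + 4) gives (2,4) = 6.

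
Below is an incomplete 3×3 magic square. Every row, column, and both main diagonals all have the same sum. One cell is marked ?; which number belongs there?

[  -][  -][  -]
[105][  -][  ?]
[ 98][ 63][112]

Row 3 is complete and sums to 273; that is the magic constant.
Column 1 needs 273; the known cells sum to 203, so (1,1) = 70.
From main diagonal, 273 − (70 + 112) gives (2,2) = 91.
The remaining cell in anti-diagonal is (1,3) = 273 − 189 = 84.
Row 1 needs 273; the known cells sum to 154, so (1,2) = 119.
Using row 2: 105 + 91 + ? → (2,3) = 273 − 196 = 77.

77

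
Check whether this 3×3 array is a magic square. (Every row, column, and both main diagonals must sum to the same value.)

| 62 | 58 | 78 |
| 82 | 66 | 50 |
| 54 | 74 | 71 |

No — column 3 sums to 199 but column 2 sums to 198.

Row 1: 62 + 58 + 78 = 198.
Row 2: 82 + 66 + 50 = 198.
Row 3: 54 + 74 + 71 = 199.
Column 1: 62 + 82 + 54 = 198.
Column 2: 58 + 66 + 74 = 198.
Column 3: 78 + 50 + 71 = 199.
Main diagonal: 62 + 66 + 71 = 199.
Anti-diagonal: 78 + 66 + 54 = 198.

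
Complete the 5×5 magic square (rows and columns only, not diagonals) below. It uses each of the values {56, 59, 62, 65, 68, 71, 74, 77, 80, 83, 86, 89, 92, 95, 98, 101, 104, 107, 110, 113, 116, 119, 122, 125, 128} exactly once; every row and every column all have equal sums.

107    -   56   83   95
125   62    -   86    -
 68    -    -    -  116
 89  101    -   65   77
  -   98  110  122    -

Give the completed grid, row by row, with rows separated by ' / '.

The 25 entries sum to 2300, so each line sums to 2300/5 = 460.
Row 1 must total 460; the given cells sum to 341, so (1,2) = 119.
From row 4, 460 − (89 + 101 + 65 + 77) gives (4,3) = 128.
From column 1, 460 − (107 + 125 + 68 + 89) gives (5,1) = 71.
Using column 2: 119 + 62 + 101 + 98 + ? → (3,2) = 460 − 380 = 80.
The remaining cell in column 4 is (3,4) = 460 − 356 = 104.
The remaining cell in row 3 is (3,3) = 460 − 368 = 92.
From row 5, 460 − (71 + 98 + 110 + 122) gives (5,5) = 59.
Column 3 must total 460; the given cells sum to 386, so (2,3) = 74.
Using column 5: 95 + 116 + 77 + 59 + ? → (2,5) = 460 − 347 = 113.

107 119 56 83 95 / 125 62 74 86 113 / 68 80 92 104 116 / 89 101 128 65 77 / 71 98 110 122 59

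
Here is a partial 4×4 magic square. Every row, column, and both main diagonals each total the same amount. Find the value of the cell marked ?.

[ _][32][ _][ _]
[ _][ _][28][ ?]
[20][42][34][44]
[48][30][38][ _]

50

Row 3 is complete and sums to 140; that is the magic constant.
Row 4 needs 140; the known cells sum to 116, so (4,4) = 24.
Column 2 must total 140; the given cells sum to 104, so (2,2) = 36.
From column 3, 140 − (28 + 34 + 38) gives (1,3) = 40.
The remaining cell in main diagonal is (1,1) = 140 − 94 = 46.
Anti-diagonal: 28 + 42 + 48 + ? = 140, so (1,4) = 22.
From column 1, 140 − (46 + 20 + 48) gives (2,1) = 26.
The remaining cell in column 4 is (2,4) = 140 − 90 = 50.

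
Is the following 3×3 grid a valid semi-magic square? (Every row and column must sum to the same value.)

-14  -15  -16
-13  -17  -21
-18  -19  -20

No — row 2 sums to -51 but row 1 sums to -45.

Row 1: -14 + (-15) + (-16) = -45.
Row 2: -13 + (-17) + (-21) = -51.
Row 3: -18 + (-19) + (-20) = -57.
Column 1: -14 + (-13) + (-18) = -45.
Column 2: -15 + (-17) + (-19) = -51.
Column 3: -16 + (-21) + (-20) = -57.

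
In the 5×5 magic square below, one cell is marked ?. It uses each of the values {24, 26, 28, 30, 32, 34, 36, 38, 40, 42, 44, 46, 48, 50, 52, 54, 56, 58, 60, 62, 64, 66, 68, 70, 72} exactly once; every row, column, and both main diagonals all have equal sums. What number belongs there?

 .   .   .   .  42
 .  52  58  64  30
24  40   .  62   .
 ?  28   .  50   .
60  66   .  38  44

The 25 entries sum to 1200, so each line sums to 1200/5 = 240.
Row 2: 52 + 58 + 64 + 30 + ? = 240, so (2,1) = 36.
Row 5 needs 240; the known cells sum to 208, so (5,3) = 32.
Column 2: 52 + 40 + 28 + 66 + ? = 240, so (1,2) = 54.
From column 4, 240 − (64 + 62 + 50 + 38) gives (1,4) = 26.
Anti-diagonal: 42 + 64 + 28 + 60 + ? = 240, so (3,3) = 46.
The remaining cell in row 3 is (3,5) = 240 − 172 = 68.
Using column 5: 42 + 30 + 68 + 44 + ? → (4,5) = 240 − 184 = 56.
From main diagonal, 240 − (52 + 46 + 50 + 44) gives (1,1) = 48.
Using row 1: 48 + 54 + 26 + 42 + ? → (1,3) = 240 − 170 = 70.
Using column 1: 48 + 36 + 24 + 60 + ? → (4,1) = 240 − 168 = 72.

72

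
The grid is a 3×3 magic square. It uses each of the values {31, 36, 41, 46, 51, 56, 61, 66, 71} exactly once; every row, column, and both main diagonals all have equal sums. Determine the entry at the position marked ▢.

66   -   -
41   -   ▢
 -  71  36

The 9 entries sum to 459, so each line sums to 459/3 = 153.
Row 3 needs 153; the known cells sum to 107, so (3,1) = 46.
Main diagonal: 66 + 36 + ? = 153, so (2,2) = 51.
From anti-diagonal, 153 − (51 + 46) gives (1,3) = 56.
Row 1: 66 + 56 + ? = 153, so (1,2) = 31.
Row 2: 41 + 51 + ? = 153, so (2,3) = 61.

61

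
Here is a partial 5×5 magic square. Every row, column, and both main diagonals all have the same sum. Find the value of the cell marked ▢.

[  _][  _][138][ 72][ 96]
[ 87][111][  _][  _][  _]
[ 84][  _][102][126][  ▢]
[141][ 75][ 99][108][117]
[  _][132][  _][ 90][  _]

Row 4 is complete and sums to 540; that is the magic constant.
Column 4: 72 + 126 + 108 + 90 + ? = 540, so (2,4) = 144.
Anti-diagonal must total 540; the given cells sum to 417, so (5,1) = 123.
Column 1: 87 + 84 + 141 + 123 + ? = 540, so (1,1) = 105.
Main diagonal must total 540; the given cells sum to 426, so (5,5) = 114.
The remaining cell in row 1 is (1,2) = 540 − 411 = 129.
From row 5, 540 − (123 + 132 + 90 + 114) gives (5,3) = 81.
Column 2 must total 540; the given cells sum to 447, so (3,2) = 93.
Column 3 must total 540; the given cells sum to 420, so (2,3) = 120.
Row 2 needs 540; the known cells sum to 462, so (2,5) = 78.
Row 3 needs 540; the known cells sum to 405, so (3,5) = 135.

135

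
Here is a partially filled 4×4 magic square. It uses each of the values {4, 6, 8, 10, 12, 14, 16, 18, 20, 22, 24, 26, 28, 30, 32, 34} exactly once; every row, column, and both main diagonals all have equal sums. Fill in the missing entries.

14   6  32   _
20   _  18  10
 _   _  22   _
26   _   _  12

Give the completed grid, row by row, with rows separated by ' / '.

The 16 entries sum to 304, so each line sums to 304/4 = 76.
Row 1 must total 76; the given cells sum to 52, so (1,4) = 24.
Row 2 must total 76; the given cells sum to 48, so (2,2) = 28.
From column 1, 76 − (14 + 20 + 26) gives (3,1) = 16.
The remaining cell in column 3 is (4,3) = 76 − 72 = 4.
The remaining cell in column 4 is (3,4) = 76 − 46 = 30.
From anti-diagonal, 76 − (24 + 18 + 26) gives (3,2) = 8.
Row 4 needs 76; the known cells sum to 42, so (4,2) = 34.

14 6 32 24 / 20 28 18 10 / 16 8 22 30 / 26 34 4 12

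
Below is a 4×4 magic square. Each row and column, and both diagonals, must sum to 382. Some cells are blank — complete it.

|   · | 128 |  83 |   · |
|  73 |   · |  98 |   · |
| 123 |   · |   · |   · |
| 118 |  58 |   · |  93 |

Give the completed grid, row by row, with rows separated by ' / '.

68 128 83 103 / 73 133 98 78 / 123 63 88 108 / 118 58 113 93

Row 4: 118 + 58 + 93 + ? = 382, so (4,3) = 113.
Column 1 must total 382; the given cells sum to 314, so (1,1) = 68.
The remaining cell in column 3 is (3,3) = 382 − 294 = 88.
Main diagonal: 68 + 88 + 93 + ? = 382, so (2,2) = 133.
From row 1, 382 − (68 + 128 + 83) gives (1,4) = 103.
The remaining cell in row 2 is (2,4) = 382 − 304 = 78.
Column 2: 128 + 133 + 58 + ? = 382, so (3,2) = 63.
The remaining cell in column 4 is (3,4) = 382 − 274 = 108.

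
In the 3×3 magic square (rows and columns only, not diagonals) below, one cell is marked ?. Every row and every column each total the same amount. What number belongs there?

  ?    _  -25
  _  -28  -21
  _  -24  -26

Column 3 is complete and sums to -72; that is the magic constant.
The remaining cell in row 2 is (2,1) = -72 − (-49) = -23.
The remaining cell in row 3 is (3,1) = -72 − (-50) = -22.
Column 1 needs -72; the known cells sum to -45, so (1,1) = -27.

-27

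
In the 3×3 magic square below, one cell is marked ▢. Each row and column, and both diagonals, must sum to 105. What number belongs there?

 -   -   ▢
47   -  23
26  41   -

Row 2 must total 105; the given cells sum to 70, so (2,2) = 35.
Row 3 needs 105; the known cells sum to 67, so (3,3) = 38.
Using column 1: 47 + 26 + ? → (1,1) = 105 − 73 = 32.
The remaining cell in column 2 is (1,2) = 105 − 76 = 29.
Column 3: 23 + 38 + ? = 105, so (1,3) = 44.

44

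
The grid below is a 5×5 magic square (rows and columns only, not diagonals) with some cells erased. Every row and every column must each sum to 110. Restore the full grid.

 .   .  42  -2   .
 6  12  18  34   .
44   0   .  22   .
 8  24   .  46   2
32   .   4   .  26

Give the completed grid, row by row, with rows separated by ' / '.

Using row 2: 6 + 12 + 18 + 34 + ? → (2,5) = 110 − 70 = 40.
Row 4 needs 110; the known cells sum to 80, so (4,3) = 30.
The remaining cell in column 1 is (1,1) = 110 − 90 = 20.
Column 3: 42 + 18 + 30 + 4 + ? = 110, so (3,3) = 16.
From column 4, 110 − (-2 + 34 + 22 + 46) gives (5,4) = 10.
From row 3, 110 − (44 + 0 + 16 + 22) gives (3,5) = 28.
Using row 5: 32 + 4 + 10 + 26 + ? → (5,2) = 110 − 72 = 38.
The remaining cell in column 2 is (1,2) = 110 − 74 = 36.
From column 5, 110 − (40 + 28 + 2 + 26) gives (1,5) = 14.

20 36 42 -2 14 / 6 12 18 34 40 / 44 0 16 22 28 / 8 24 30 46 2 / 32 38 4 10 26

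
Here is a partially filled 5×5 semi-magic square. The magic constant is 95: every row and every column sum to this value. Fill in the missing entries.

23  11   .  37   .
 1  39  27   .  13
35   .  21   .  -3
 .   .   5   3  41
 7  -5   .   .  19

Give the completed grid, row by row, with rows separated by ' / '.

23 11 -1 37 25 / 1 39 27 15 13 / 35 33 21 9 -3 / 29 17 5 3 41 / 7 -5 43 31 19

Row 2 must total 95; the given cells sum to 80, so (2,4) = 15.
From column 1, 95 − (23 + 1 + 35 + 7) gives (4,1) = 29.
Using column 5: 13 + (-3) + 41 + 19 + ? → (1,5) = 95 − 70 = 25.
The remaining cell in row 1 is (1,3) = 95 − 96 = -1.
Using row 4: 29 + 5 + 3 + 41 + ? → (4,2) = 95 − 78 = 17.
Column 2: 11 + 39 + 17 + (-5) + ? = 95, so (3,2) = 33.
Column 3 must total 95; the given cells sum to 52, so (5,3) = 43.
The remaining cell in row 3 is (3,4) = 95 − 86 = 9.
Row 5: 7 + (-5) + 43 + 19 + ? = 95, so (5,4) = 31.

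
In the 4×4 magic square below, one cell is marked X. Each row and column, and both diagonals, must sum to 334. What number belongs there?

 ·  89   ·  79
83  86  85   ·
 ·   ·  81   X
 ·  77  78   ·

84

Row 2 must total 334; the given cells sum to 254, so (2,4) = 80.
The remaining cell in column 2 is (3,2) = 334 − 252 = 82.
Column 3 must total 334; the given cells sum to 244, so (1,3) = 90.
Using anti-diagonal: 79 + 85 + 82 + ? → (4,1) = 334 − 246 = 88.
The remaining cell in row 1 is (1,1) = 334 − 258 = 76.
Using row 4: 88 + 77 + 78 + ? → (4,4) = 334 − 243 = 91.
Using column 1: 76 + 83 + 88 + ? → (3,1) = 334 − 247 = 87.
Column 4: 79 + 80 + 91 + ? = 334, so (3,4) = 84.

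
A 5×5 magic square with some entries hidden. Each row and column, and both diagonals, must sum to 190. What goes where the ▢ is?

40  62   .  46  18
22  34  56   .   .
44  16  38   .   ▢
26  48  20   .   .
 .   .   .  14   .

Row 1: 40 + 62 + 46 + 18 + ? = 190, so (1,3) = 24.
Column 1 needs 190; the known cells sum to 132, so (5,1) = 58.
Column 2 must total 190; the given cells sum to 160, so (5,2) = 30.
The remaining cell in column 3 is (5,3) = 190 − 138 = 52.
The remaining cell in anti-diagonal is (2,4) = 190 − 162 = 28.
Row 2 must total 190; the given cells sum to 140, so (2,5) = 50.
Row 5: 58 + 30 + 52 + 14 + ? = 190, so (5,5) = 36.
Main diagonal needs 190; the known cells sum to 148, so (4,4) = 42.
Row 4 needs 190; the known cells sum to 136, so (4,5) = 54.
Column 4: 46 + 28 + 42 + 14 + ? = 190, so (3,4) = 60.
Using column 5: 18 + 50 + 54 + 36 + ? → (3,5) = 190 − 158 = 32.

32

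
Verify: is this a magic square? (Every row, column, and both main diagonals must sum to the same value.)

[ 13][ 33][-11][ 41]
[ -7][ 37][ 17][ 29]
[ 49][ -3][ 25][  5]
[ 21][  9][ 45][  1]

Row 1: 13 + 33 + (-11) + 41 = 76.
Row 2: -7 + 37 + 17 + 29 = 76.
Row 3: 49 + (-3) + 25 + 5 = 76.
Row 4: 21 + 9 + 45 + 1 = 76.
Column 1: 13 + (-7) + 49 + 21 = 76.
Column 2: 33 + 37 + (-3) + 9 = 76.
Column 3: -11 + 17 + 25 + 45 = 76.
Column 4: 41 + 29 + 5 + 1 = 76.
Main diagonal: 13 + 37 + 25 + 1 = 76.
Anti-diagonal: 41 + 17 + (-3) + 21 = 76.
All lines sum to 76.

Yes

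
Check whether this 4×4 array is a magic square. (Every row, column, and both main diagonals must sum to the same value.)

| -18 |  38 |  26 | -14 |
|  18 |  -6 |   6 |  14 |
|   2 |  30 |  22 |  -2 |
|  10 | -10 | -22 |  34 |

No — column 2 sums to 52 but row 1 sums to 32.

Row 1: -18 + 38 + 26 + (-14) = 32.
Row 2: 18 + (-6) + 6 + 14 = 32.
Row 3: 2 + 30 + 22 + (-2) = 52.
Row 4: 10 + (-10) + (-22) + 34 = 12.
Column 1: -18 + 18 + 2 + 10 = 12.
Column 2: 38 + (-6) + 30 + (-10) = 52.
Column 3: 26 + 6 + 22 + (-22) = 32.
Column 4: -14 + 14 + (-2) + 34 = 32.
Main diagonal: -18 + (-6) + 22 + 34 = 32.
Anti-diagonal: -14 + 6 + 30 + 10 = 32.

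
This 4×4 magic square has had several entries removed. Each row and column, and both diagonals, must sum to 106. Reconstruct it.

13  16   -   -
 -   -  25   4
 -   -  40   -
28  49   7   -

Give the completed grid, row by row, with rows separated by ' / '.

13 16 34 43 / 46 31 25 4 / 19 10 40 37 / 28 49 7 22

From row 4, 106 − (28 + 49 + 7) gives (4,4) = 22.
The remaining cell in column 3 is (1,3) = 106 − 72 = 34.
The remaining cell in main diagonal is (2,2) = 106 − 75 = 31.
Row 1: 13 + 16 + 34 + ? = 106, so (1,4) = 43.
Using row 2: 31 + 25 + 4 + ? → (2,1) = 106 − 60 = 46.
Column 1 must total 106; the given cells sum to 87, so (3,1) = 19.
Column 2 must total 106; the given cells sum to 96, so (3,2) = 10.
From column 4, 106 − (43 + 4 + 22) gives (3,4) = 37.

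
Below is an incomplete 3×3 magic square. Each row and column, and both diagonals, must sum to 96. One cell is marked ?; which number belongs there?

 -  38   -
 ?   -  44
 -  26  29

Using row 3: 26 + 29 + ? → (3,1) = 96 − 55 = 41.
The remaining cell in column 2 is (2,2) = 96 − 64 = 32.
Column 3: 44 + 29 + ? = 96, so (1,3) = 23.
Main diagonal must total 96; the given cells sum to 61, so (1,1) = 35.
Row 2 must total 96; the given cells sum to 76, so (2,1) = 20.

20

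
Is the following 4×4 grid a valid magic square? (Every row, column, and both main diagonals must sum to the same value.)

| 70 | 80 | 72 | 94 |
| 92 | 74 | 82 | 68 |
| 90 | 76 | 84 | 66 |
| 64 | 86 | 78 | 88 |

Row 1: 70 + 80 + 72 + 94 = 316.
Row 2: 92 + 74 + 82 + 68 = 316.
Row 3: 90 + 76 + 84 + 66 = 316.
Row 4: 64 + 86 + 78 + 88 = 316.
Column 1: 70 + 92 + 90 + 64 = 316.
Column 2: 80 + 74 + 76 + 86 = 316.
Column 3: 72 + 82 + 84 + 78 = 316.
Column 4: 94 + 68 + 66 + 88 = 316.
Main diagonal: 70 + 74 + 84 + 88 = 316.
Anti-diagonal: 94 + 82 + 76 + 64 = 316.
All lines sum to 316.

Yes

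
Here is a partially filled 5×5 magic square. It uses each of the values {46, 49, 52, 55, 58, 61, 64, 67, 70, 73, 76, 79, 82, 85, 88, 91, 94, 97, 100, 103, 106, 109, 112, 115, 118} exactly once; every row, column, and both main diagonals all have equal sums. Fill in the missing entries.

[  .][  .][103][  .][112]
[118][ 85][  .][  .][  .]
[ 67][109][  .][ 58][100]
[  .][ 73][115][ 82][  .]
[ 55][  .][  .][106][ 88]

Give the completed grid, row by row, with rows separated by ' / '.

The 25 entries sum to 2050, so each line sums to 2050/5 = 410.
The remaining cell in row 3 is (3,3) = 410 − 334 = 76.
The remaining cell in main diagonal is (1,1) = 410 − 331 = 79.
Anti-diagonal: 112 + 76 + 73 + 55 + ? = 410, so (2,4) = 94.
The remaining cell in column 1 is (4,1) = 410 − 319 = 91.
From column 4, 410 − (94 + 58 + 82 + 106) gives (1,4) = 70.
The remaining cell in row 1 is (1,2) = 410 − 364 = 46.
Row 4 must total 410; the given cells sum to 361, so (4,5) = 49.
Column 2 must total 410; the given cells sum to 313, so (5,2) = 97.
Column 5 must total 410; the given cells sum to 349, so (2,5) = 61.
From row 2, 410 − (118 + 85 + 94 + 61) gives (2,3) = 52.
Row 5 needs 410; the known cells sum to 346, so (5,3) = 64.

79 46 103 70 112 / 118 85 52 94 61 / 67 109 76 58 100 / 91 73 115 82 49 / 55 97 64 106 88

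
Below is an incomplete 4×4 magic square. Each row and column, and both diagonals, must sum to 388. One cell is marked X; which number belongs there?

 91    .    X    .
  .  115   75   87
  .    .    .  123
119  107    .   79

127

From row 2, 388 − (115 + 75 + 87) gives (2,1) = 111.
Using row 4: 119 + 107 + 79 + ? → (4,3) = 388 − 305 = 83.
The remaining cell in column 1 is (3,1) = 388 − 321 = 67.
Column 4: 87 + 123 + 79 + ? = 388, so (1,4) = 99.
Using main diagonal: 91 + 115 + 79 + ? → (3,3) = 388 − 285 = 103.
Anti-diagonal must total 388; the given cells sum to 293, so (3,2) = 95.
Using column 2: 115 + 95 + 107 + ? → (1,2) = 388 − 317 = 71.
Column 3: 75 + 103 + 83 + ? = 388, so (1,3) = 127.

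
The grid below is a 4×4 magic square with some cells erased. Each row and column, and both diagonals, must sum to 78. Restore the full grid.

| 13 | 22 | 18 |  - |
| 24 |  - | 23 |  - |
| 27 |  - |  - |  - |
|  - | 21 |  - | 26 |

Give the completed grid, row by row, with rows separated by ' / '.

13 22 18 25 / 24 19 23 12 / 27 16 20 15 / 14 21 17 26

Using row 1: 13 + 22 + 18 + ? → (1,4) = 78 − 53 = 25.
The remaining cell in column 1 is (4,1) = 78 − 64 = 14.
From anti-diagonal, 78 − (25 + 23 + 14) gives (3,2) = 16.
Row 4: 14 + 21 + 26 + ? = 78, so (4,3) = 17.
Column 2: 22 + 16 + 21 + ? = 78, so (2,2) = 19.
Column 3 needs 78; the known cells sum to 58, so (3,3) = 20.
Row 2 needs 78; the known cells sum to 66, so (2,4) = 12.
Row 3 must total 78; the given cells sum to 63, so (3,4) = 15.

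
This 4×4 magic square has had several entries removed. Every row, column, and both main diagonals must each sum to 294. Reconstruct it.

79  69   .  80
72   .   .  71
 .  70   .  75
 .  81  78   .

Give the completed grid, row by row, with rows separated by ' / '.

Row 1 must total 294; the given cells sum to 228, so (1,3) = 66.
From column 2, 294 − (69 + 70 + 81) gives (2,2) = 74.
Column 4 needs 294; the known cells sum to 226, so (4,4) = 68.
Main diagonal must total 294; the given cells sum to 221, so (3,3) = 73.
From row 2, 294 − (72 + 74 + 71) gives (2,3) = 77.
Using row 3: 70 + 73 + 75 + ? → (3,1) = 294 − 218 = 76.
From row 4, 294 − (81 + 78 + 68) gives (4,1) = 67.

79 69 66 80 / 72 74 77 71 / 76 70 73 75 / 67 81 78 68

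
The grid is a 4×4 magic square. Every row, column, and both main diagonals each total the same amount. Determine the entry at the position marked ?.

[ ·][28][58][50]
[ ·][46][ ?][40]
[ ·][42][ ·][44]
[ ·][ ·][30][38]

Column 4 is complete and sums to 172; that is the magic constant.
From row 1, 172 − (28 + 58 + 50) gives (1,1) = 36.
Using column 2: 28 + 46 + 42 + ? → (4,2) = 172 − 116 = 56.
Main diagonal must total 172; the given cells sum to 120, so (3,3) = 52.
From row 3, 172 − (42 + 52 + 44) gives (3,1) = 34.
Using row 4: 56 + 30 + 38 + ? → (4,1) = 172 − 124 = 48.
The remaining cell in column 1 is (2,1) = 172 − 118 = 54.
From column 3, 172 − (58 + 52 + 30) gives (2,3) = 32.

32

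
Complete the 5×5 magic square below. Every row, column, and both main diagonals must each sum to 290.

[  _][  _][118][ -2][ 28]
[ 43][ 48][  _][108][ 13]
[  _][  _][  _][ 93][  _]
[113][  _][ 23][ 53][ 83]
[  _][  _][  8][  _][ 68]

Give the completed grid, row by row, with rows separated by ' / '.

58 88 118 -2 28 / 43 48 78 108 13 / 3 33 63 93 98 / 113 18 23 53 83 / 73 103 8 38 68

Row 2 needs 290; the known cells sum to 212, so (2,3) = 78.
Row 4 must total 290; the given cells sum to 272, so (4,2) = 18.
Column 3 must total 290; the given cells sum to 227, so (3,3) = 63.
The remaining cell in column 4 is (5,4) = 290 − 252 = 38.
Column 5 must total 290; the given cells sum to 192, so (3,5) = 98.
The remaining cell in main diagonal is (1,1) = 290 − 232 = 58.
The remaining cell in anti-diagonal is (5,1) = 290 − 217 = 73.
Using row 1: 58 + 118 + (-2) + 28 + ? → (1,2) = 290 − 202 = 88.
From row 5, 290 − (73 + 8 + 38 + 68) gives (5,2) = 103.
Using column 1: 58 + 43 + 113 + 73 + ? → (3,1) = 290 − 287 = 3.
From column 2, 290 − (88 + 48 + 18 + 103) gives (3,2) = 33.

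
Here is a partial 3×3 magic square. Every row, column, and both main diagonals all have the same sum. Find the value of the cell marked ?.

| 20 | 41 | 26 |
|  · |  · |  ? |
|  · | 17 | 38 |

Row 1 is complete and sums to 87; that is the magic constant.
Row 3: 17 + 38 + ? = 87, so (3,1) = 32.
Column 1: 20 + 32 + ? = 87, so (2,1) = 35.
Using column 2: 41 + 17 + ? → (2,2) = 87 − 58 = 29.
Column 3 must total 87; the given cells sum to 64, so (2,3) = 23.

23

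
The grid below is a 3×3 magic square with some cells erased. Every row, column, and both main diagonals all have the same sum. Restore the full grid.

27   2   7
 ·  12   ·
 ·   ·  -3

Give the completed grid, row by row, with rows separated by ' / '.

27 2 7 / -8 12 32 / 17 22 -3

Main diagonal is already complete: 27 + 12 + -3 = 36, so that is the magic constant.
Column 2 needs 36; the known cells sum to 14, so (3,2) = 22.
The remaining cell in column 3 is (2,3) = 36 − 4 = 32.
From anti-diagonal, 36 − (7 + 12) gives (3,1) = 17.
Using row 2: 12 + 32 + ? → (2,1) = 36 − 44 = -8.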